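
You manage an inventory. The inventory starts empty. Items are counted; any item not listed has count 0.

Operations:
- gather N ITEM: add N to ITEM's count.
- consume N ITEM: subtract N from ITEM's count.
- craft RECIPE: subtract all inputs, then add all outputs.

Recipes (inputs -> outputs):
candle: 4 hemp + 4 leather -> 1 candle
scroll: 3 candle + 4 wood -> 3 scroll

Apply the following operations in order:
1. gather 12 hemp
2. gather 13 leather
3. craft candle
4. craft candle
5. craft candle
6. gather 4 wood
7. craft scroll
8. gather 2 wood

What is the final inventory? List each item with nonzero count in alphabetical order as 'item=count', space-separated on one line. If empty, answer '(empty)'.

Answer: leather=1 scroll=3 wood=2

Derivation:
After 1 (gather 12 hemp): hemp=12
After 2 (gather 13 leather): hemp=12 leather=13
After 3 (craft candle): candle=1 hemp=8 leather=9
After 4 (craft candle): candle=2 hemp=4 leather=5
After 5 (craft candle): candle=3 leather=1
After 6 (gather 4 wood): candle=3 leather=1 wood=4
After 7 (craft scroll): leather=1 scroll=3
After 8 (gather 2 wood): leather=1 scroll=3 wood=2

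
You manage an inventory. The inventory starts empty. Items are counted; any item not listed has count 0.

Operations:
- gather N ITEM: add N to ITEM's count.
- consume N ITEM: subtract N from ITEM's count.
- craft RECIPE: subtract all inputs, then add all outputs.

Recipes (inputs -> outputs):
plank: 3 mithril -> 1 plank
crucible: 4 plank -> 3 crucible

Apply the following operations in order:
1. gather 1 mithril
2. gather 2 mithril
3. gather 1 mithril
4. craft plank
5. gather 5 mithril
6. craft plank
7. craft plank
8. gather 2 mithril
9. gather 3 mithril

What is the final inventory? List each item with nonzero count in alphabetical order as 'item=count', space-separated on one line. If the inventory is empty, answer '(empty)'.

Answer: mithril=5 plank=3

Derivation:
After 1 (gather 1 mithril): mithril=1
After 2 (gather 2 mithril): mithril=3
After 3 (gather 1 mithril): mithril=4
After 4 (craft plank): mithril=1 plank=1
After 5 (gather 5 mithril): mithril=6 plank=1
After 6 (craft plank): mithril=3 plank=2
After 7 (craft plank): plank=3
After 8 (gather 2 mithril): mithril=2 plank=3
After 9 (gather 3 mithril): mithril=5 plank=3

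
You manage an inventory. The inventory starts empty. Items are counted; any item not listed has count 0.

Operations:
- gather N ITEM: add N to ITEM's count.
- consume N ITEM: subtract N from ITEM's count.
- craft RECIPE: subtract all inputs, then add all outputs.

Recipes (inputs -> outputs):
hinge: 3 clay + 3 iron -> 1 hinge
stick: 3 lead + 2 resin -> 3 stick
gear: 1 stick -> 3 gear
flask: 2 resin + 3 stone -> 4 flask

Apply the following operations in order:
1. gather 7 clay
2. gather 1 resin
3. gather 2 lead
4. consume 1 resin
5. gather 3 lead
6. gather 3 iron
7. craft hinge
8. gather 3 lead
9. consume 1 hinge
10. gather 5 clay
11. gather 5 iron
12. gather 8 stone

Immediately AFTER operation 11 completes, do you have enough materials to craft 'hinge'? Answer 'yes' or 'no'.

Answer: yes

Derivation:
After 1 (gather 7 clay): clay=7
After 2 (gather 1 resin): clay=7 resin=1
After 3 (gather 2 lead): clay=7 lead=2 resin=1
After 4 (consume 1 resin): clay=7 lead=2
After 5 (gather 3 lead): clay=7 lead=5
After 6 (gather 3 iron): clay=7 iron=3 lead=5
After 7 (craft hinge): clay=4 hinge=1 lead=5
After 8 (gather 3 lead): clay=4 hinge=1 lead=8
After 9 (consume 1 hinge): clay=4 lead=8
After 10 (gather 5 clay): clay=9 lead=8
After 11 (gather 5 iron): clay=9 iron=5 lead=8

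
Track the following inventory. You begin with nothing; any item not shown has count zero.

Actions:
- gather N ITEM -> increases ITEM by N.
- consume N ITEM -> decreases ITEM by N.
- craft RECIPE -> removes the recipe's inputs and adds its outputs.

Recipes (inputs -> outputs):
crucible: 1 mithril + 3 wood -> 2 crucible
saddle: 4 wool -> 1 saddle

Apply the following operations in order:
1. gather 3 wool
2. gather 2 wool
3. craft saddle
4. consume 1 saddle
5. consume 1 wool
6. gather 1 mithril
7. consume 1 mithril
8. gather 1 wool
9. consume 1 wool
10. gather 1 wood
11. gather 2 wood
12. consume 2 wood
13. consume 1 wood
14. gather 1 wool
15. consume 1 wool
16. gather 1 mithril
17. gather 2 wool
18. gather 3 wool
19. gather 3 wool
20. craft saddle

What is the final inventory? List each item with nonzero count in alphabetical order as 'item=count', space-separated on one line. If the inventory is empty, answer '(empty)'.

Answer: mithril=1 saddle=1 wool=4

Derivation:
After 1 (gather 3 wool): wool=3
After 2 (gather 2 wool): wool=5
After 3 (craft saddle): saddle=1 wool=1
After 4 (consume 1 saddle): wool=1
After 5 (consume 1 wool): (empty)
After 6 (gather 1 mithril): mithril=1
After 7 (consume 1 mithril): (empty)
After 8 (gather 1 wool): wool=1
After 9 (consume 1 wool): (empty)
After 10 (gather 1 wood): wood=1
After 11 (gather 2 wood): wood=3
After 12 (consume 2 wood): wood=1
After 13 (consume 1 wood): (empty)
After 14 (gather 1 wool): wool=1
After 15 (consume 1 wool): (empty)
After 16 (gather 1 mithril): mithril=1
After 17 (gather 2 wool): mithril=1 wool=2
After 18 (gather 3 wool): mithril=1 wool=5
After 19 (gather 3 wool): mithril=1 wool=8
After 20 (craft saddle): mithril=1 saddle=1 wool=4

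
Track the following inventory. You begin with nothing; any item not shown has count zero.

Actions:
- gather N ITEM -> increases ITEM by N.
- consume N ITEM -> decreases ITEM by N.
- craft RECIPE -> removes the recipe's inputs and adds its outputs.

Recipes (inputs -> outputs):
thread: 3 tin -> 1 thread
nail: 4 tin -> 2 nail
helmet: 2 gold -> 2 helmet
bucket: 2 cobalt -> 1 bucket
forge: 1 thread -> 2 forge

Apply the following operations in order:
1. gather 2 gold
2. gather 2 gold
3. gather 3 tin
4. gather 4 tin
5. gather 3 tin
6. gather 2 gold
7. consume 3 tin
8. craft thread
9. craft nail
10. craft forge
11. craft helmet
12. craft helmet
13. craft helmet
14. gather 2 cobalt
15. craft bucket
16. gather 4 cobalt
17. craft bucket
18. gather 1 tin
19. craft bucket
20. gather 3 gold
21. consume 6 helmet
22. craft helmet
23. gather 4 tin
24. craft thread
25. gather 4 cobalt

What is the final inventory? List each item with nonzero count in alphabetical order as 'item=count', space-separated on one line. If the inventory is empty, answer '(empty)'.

Answer: bucket=3 cobalt=4 forge=2 gold=1 helmet=2 nail=2 thread=1 tin=2

Derivation:
After 1 (gather 2 gold): gold=2
After 2 (gather 2 gold): gold=4
After 3 (gather 3 tin): gold=4 tin=3
After 4 (gather 4 tin): gold=4 tin=7
After 5 (gather 3 tin): gold=4 tin=10
After 6 (gather 2 gold): gold=6 tin=10
After 7 (consume 3 tin): gold=6 tin=7
After 8 (craft thread): gold=6 thread=1 tin=4
After 9 (craft nail): gold=6 nail=2 thread=1
After 10 (craft forge): forge=2 gold=6 nail=2
After 11 (craft helmet): forge=2 gold=4 helmet=2 nail=2
After 12 (craft helmet): forge=2 gold=2 helmet=4 nail=2
After 13 (craft helmet): forge=2 helmet=6 nail=2
After 14 (gather 2 cobalt): cobalt=2 forge=2 helmet=6 nail=2
After 15 (craft bucket): bucket=1 forge=2 helmet=6 nail=2
After 16 (gather 4 cobalt): bucket=1 cobalt=4 forge=2 helmet=6 nail=2
After 17 (craft bucket): bucket=2 cobalt=2 forge=2 helmet=6 nail=2
After 18 (gather 1 tin): bucket=2 cobalt=2 forge=2 helmet=6 nail=2 tin=1
After 19 (craft bucket): bucket=3 forge=2 helmet=6 nail=2 tin=1
After 20 (gather 3 gold): bucket=3 forge=2 gold=3 helmet=6 nail=2 tin=1
After 21 (consume 6 helmet): bucket=3 forge=2 gold=3 nail=2 tin=1
After 22 (craft helmet): bucket=3 forge=2 gold=1 helmet=2 nail=2 tin=1
After 23 (gather 4 tin): bucket=3 forge=2 gold=1 helmet=2 nail=2 tin=5
After 24 (craft thread): bucket=3 forge=2 gold=1 helmet=2 nail=2 thread=1 tin=2
After 25 (gather 4 cobalt): bucket=3 cobalt=4 forge=2 gold=1 helmet=2 nail=2 thread=1 tin=2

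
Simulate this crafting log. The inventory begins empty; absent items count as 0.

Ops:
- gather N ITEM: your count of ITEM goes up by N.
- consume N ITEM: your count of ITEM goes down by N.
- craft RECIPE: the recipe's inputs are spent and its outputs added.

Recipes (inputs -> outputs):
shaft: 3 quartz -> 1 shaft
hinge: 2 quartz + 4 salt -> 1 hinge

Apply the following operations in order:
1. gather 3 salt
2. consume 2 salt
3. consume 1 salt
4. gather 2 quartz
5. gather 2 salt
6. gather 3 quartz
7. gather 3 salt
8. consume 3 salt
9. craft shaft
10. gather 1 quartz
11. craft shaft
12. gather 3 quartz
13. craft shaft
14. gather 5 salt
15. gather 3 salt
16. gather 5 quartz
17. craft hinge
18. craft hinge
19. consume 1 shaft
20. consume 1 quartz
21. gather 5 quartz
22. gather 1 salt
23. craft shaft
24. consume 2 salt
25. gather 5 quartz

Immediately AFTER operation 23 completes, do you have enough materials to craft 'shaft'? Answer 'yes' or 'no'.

After 1 (gather 3 salt): salt=3
After 2 (consume 2 salt): salt=1
After 3 (consume 1 salt): (empty)
After 4 (gather 2 quartz): quartz=2
After 5 (gather 2 salt): quartz=2 salt=2
After 6 (gather 3 quartz): quartz=5 salt=2
After 7 (gather 3 salt): quartz=5 salt=5
After 8 (consume 3 salt): quartz=5 salt=2
After 9 (craft shaft): quartz=2 salt=2 shaft=1
After 10 (gather 1 quartz): quartz=3 salt=2 shaft=1
After 11 (craft shaft): salt=2 shaft=2
After 12 (gather 3 quartz): quartz=3 salt=2 shaft=2
After 13 (craft shaft): salt=2 shaft=3
After 14 (gather 5 salt): salt=7 shaft=3
After 15 (gather 3 salt): salt=10 shaft=3
After 16 (gather 5 quartz): quartz=5 salt=10 shaft=3
After 17 (craft hinge): hinge=1 quartz=3 salt=6 shaft=3
After 18 (craft hinge): hinge=2 quartz=1 salt=2 shaft=3
After 19 (consume 1 shaft): hinge=2 quartz=1 salt=2 shaft=2
After 20 (consume 1 quartz): hinge=2 salt=2 shaft=2
After 21 (gather 5 quartz): hinge=2 quartz=5 salt=2 shaft=2
After 22 (gather 1 salt): hinge=2 quartz=5 salt=3 shaft=2
After 23 (craft shaft): hinge=2 quartz=2 salt=3 shaft=3

Answer: no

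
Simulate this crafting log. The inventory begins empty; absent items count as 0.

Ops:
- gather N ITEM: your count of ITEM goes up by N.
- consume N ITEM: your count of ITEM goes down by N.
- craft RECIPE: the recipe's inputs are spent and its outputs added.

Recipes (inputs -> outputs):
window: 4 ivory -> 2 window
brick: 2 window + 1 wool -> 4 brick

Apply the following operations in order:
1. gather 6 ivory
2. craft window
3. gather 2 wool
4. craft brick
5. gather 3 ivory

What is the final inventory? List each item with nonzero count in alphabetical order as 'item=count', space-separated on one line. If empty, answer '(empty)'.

Answer: brick=4 ivory=5 wool=1

Derivation:
After 1 (gather 6 ivory): ivory=6
After 2 (craft window): ivory=2 window=2
After 3 (gather 2 wool): ivory=2 window=2 wool=2
After 4 (craft brick): brick=4 ivory=2 wool=1
After 5 (gather 3 ivory): brick=4 ivory=5 wool=1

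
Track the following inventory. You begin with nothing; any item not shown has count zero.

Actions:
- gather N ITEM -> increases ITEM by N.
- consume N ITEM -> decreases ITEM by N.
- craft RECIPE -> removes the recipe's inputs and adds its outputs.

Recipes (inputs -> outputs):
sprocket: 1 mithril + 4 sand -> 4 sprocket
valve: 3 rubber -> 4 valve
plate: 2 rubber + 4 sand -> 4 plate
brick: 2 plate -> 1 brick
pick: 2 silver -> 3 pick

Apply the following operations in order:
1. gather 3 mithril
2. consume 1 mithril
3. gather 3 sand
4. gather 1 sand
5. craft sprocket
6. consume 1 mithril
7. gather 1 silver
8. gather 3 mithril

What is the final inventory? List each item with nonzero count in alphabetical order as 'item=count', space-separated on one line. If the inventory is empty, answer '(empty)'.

Answer: mithril=3 silver=1 sprocket=4

Derivation:
After 1 (gather 3 mithril): mithril=3
After 2 (consume 1 mithril): mithril=2
After 3 (gather 3 sand): mithril=2 sand=3
After 4 (gather 1 sand): mithril=2 sand=4
After 5 (craft sprocket): mithril=1 sprocket=4
After 6 (consume 1 mithril): sprocket=4
After 7 (gather 1 silver): silver=1 sprocket=4
After 8 (gather 3 mithril): mithril=3 silver=1 sprocket=4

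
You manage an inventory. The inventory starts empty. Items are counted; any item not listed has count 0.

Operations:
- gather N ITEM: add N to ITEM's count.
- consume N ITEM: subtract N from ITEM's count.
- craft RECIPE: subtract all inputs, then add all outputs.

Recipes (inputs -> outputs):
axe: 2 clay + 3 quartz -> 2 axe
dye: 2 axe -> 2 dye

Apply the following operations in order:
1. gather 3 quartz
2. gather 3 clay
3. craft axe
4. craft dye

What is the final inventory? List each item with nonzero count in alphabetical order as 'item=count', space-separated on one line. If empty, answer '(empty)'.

Answer: clay=1 dye=2

Derivation:
After 1 (gather 3 quartz): quartz=3
After 2 (gather 3 clay): clay=3 quartz=3
After 3 (craft axe): axe=2 clay=1
After 4 (craft dye): clay=1 dye=2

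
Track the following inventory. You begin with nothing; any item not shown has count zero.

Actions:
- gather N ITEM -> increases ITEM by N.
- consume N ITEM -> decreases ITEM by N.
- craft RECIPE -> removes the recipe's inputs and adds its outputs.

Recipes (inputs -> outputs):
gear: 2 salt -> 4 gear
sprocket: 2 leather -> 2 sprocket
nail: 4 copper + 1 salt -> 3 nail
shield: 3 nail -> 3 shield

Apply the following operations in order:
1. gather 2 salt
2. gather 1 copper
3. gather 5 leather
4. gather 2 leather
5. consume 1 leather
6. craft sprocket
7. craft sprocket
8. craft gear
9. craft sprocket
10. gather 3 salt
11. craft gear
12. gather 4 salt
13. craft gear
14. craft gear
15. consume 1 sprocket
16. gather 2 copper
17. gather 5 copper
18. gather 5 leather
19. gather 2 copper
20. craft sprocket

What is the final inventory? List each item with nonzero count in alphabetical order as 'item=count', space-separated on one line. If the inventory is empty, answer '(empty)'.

Answer: copper=10 gear=16 leather=3 salt=1 sprocket=7

Derivation:
After 1 (gather 2 salt): salt=2
After 2 (gather 1 copper): copper=1 salt=2
After 3 (gather 5 leather): copper=1 leather=5 salt=2
After 4 (gather 2 leather): copper=1 leather=7 salt=2
After 5 (consume 1 leather): copper=1 leather=6 salt=2
After 6 (craft sprocket): copper=1 leather=4 salt=2 sprocket=2
After 7 (craft sprocket): copper=1 leather=2 salt=2 sprocket=4
After 8 (craft gear): copper=1 gear=4 leather=2 sprocket=4
After 9 (craft sprocket): copper=1 gear=4 sprocket=6
After 10 (gather 3 salt): copper=1 gear=4 salt=3 sprocket=6
After 11 (craft gear): copper=1 gear=8 salt=1 sprocket=6
After 12 (gather 4 salt): copper=1 gear=8 salt=5 sprocket=6
After 13 (craft gear): copper=1 gear=12 salt=3 sprocket=6
After 14 (craft gear): copper=1 gear=16 salt=1 sprocket=6
After 15 (consume 1 sprocket): copper=1 gear=16 salt=1 sprocket=5
After 16 (gather 2 copper): copper=3 gear=16 salt=1 sprocket=5
After 17 (gather 5 copper): copper=8 gear=16 salt=1 sprocket=5
After 18 (gather 5 leather): copper=8 gear=16 leather=5 salt=1 sprocket=5
After 19 (gather 2 copper): copper=10 gear=16 leather=5 salt=1 sprocket=5
After 20 (craft sprocket): copper=10 gear=16 leather=3 salt=1 sprocket=7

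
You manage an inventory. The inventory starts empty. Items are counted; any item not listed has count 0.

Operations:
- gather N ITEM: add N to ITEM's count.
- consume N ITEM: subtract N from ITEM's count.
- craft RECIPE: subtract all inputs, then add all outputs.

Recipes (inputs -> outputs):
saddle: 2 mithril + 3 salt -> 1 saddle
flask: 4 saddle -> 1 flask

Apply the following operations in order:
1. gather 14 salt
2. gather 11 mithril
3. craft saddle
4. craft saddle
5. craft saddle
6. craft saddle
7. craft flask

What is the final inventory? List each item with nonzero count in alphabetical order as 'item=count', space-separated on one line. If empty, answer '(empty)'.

After 1 (gather 14 salt): salt=14
After 2 (gather 11 mithril): mithril=11 salt=14
After 3 (craft saddle): mithril=9 saddle=1 salt=11
After 4 (craft saddle): mithril=7 saddle=2 salt=8
After 5 (craft saddle): mithril=5 saddle=3 salt=5
After 6 (craft saddle): mithril=3 saddle=4 salt=2
After 7 (craft flask): flask=1 mithril=3 salt=2

Answer: flask=1 mithril=3 salt=2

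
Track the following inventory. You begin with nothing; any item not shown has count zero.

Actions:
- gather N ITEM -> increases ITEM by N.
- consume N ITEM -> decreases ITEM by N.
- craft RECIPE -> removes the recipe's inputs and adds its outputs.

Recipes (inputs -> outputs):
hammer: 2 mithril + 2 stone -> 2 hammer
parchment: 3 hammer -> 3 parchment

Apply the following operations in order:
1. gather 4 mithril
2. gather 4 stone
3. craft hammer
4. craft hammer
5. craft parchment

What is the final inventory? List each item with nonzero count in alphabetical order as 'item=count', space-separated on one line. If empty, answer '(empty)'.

Answer: hammer=1 parchment=3

Derivation:
After 1 (gather 4 mithril): mithril=4
After 2 (gather 4 stone): mithril=4 stone=4
After 3 (craft hammer): hammer=2 mithril=2 stone=2
After 4 (craft hammer): hammer=4
After 5 (craft parchment): hammer=1 parchment=3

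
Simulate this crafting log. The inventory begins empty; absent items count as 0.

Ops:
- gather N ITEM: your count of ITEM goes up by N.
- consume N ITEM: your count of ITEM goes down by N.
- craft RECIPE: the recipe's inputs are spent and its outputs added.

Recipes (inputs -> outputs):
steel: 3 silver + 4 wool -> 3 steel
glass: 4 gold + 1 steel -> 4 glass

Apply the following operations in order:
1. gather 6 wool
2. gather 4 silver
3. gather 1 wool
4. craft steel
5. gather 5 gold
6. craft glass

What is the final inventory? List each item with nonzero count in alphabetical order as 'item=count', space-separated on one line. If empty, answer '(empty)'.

Answer: glass=4 gold=1 silver=1 steel=2 wool=3

Derivation:
After 1 (gather 6 wool): wool=6
After 2 (gather 4 silver): silver=4 wool=6
After 3 (gather 1 wool): silver=4 wool=7
After 4 (craft steel): silver=1 steel=3 wool=3
After 5 (gather 5 gold): gold=5 silver=1 steel=3 wool=3
After 6 (craft glass): glass=4 gold=1 silver=1 steel=2 wool=3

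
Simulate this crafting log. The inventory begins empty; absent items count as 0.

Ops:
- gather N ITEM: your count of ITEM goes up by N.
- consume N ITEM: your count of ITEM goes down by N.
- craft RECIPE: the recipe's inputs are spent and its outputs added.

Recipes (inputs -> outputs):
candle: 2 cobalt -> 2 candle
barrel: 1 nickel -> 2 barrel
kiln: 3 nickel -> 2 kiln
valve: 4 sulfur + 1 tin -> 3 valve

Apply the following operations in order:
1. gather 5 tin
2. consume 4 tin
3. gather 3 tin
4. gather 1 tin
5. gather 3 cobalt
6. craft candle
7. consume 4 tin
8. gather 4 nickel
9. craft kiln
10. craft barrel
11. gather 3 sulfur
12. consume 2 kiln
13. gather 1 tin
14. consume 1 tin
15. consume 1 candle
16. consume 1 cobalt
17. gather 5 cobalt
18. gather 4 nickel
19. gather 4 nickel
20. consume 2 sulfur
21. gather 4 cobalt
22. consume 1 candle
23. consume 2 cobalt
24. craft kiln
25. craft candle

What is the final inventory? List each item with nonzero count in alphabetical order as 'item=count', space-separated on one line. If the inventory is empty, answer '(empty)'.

Answer: barrel=2 candle=2 cobalt=5 kiln=2 nickel=5 sulfur=1 tin=1

Derivation:
After 1 (gather 5 tin): tin=5
After 2 (consume 4 tin): tin=1
After 3 (gather 3 tin): tin=4
After 4 (gather 1 tin): tin=5
After 5 (gather 3 cobalt): cobalt=3 tin=5
After 6 (craft candle): candle=2 cobalt=1 tin=5
After 7 (consume 4 tin): candle=2 cobalt=1 tin=1
After 8 (gather 4 nickel): candle=2 cobalt=1 nickel=4 tin=1
After 9 (craft kiln): candle=2 cobalt=1 kiln=2 nickel=1 tin=1
After 10 (craft barrel): barrel=2 candle=2 cobalt=1 kiln=2 tin=1
After 11 (gather 3 sulfur): barrel=2 candle=2 cobalt=1 kiln=2 sulfur=3 tin=1
After 12 (consume 2 kiln): barrel=2 candle=2 cobalt=1 sulfur=3 tin=1
After 13 (gather 1 tin): barrel=2 candle=2 cobalt=1 sulfur=3 tin=2
After 14 (consume 1 tin): barrel=2 candle=2 cobalt=1 sulfur=3 tin=1
After 15 (consume 1 candle): barrel=2 candle=1 cobalt=1 sulfur=3 tin=1
After 16 (consume 1 cobalt): barrel=2 candle=1 sulfur=3 tin=1
After 17 (gather 5 cobalt): barrel=2 candle=1 cobalt=5 sulfur=3 tin=1
After 18 (gather 4 nickel): barrel=2 candle=1 cobalt=5 nickel=4 sulfur=3 tin=1
After 19 (gather 4 nickel): barrel=2 candle=1 cobalt=5 nickel=8 sulfur=3 tin=1
After 20 (consume 2 sulfur): barrel=2 candle=1 cobalt=5 nickel=8 sulfur=1 tin=1
After 21 (gather 4 cobalt): barrel=2 candle=1 cobalt=9 nickel=8 sulfur=1 tin=1
After 22 (consume 1 candle): barrel=2 cobalt=9 nickel=8 sulfur=1 tin=1
After 23 (consume 2 cobalt): barrel=2 cobalt=7 nickel=8 sulfur=1 tin=1
After 24 (craft kiln): barrel=2 cobalt=7 kiln=2 nickel=5 sulfur=1 tin=1
After 25 (craft candle): barrel=2 candle=2 cobalt=5 kiln=2 nickel=5 sulfur=1 tin=1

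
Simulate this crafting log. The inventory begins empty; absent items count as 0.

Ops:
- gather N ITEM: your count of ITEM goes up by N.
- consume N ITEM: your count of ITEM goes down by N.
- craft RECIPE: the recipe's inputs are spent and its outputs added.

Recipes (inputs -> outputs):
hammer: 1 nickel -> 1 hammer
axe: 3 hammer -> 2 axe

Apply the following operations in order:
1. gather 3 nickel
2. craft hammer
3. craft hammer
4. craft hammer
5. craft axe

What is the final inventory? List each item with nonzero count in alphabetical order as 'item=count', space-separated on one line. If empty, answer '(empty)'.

Answer: axe=2

Derivation:
After 1 (gather 3 nickel): nickel=3
After 2 (craft hammer): hammer=1 nickel=2
After 3 (craft hammer): hammer=2 nickel=1
After 4 (craft hammer): hammer=3
After 5 (craft axe): axe=2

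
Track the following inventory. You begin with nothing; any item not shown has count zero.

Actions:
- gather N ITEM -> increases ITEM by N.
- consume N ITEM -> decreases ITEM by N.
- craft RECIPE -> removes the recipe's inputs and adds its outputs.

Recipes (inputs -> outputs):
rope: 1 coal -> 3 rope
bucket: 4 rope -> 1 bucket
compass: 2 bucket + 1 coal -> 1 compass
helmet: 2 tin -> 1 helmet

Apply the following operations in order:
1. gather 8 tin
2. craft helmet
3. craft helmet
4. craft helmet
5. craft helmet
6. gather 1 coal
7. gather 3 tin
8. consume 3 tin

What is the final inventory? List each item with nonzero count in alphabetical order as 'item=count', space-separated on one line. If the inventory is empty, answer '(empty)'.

After 1 (gather 8 tin): tin=8
After 2 (craft helmet): helmet=1 tin=6
After 3 (craft helmet): helmet=2 tin=4
After 4 (craft helmet): helmet=3 tin=2
After 5 (craft helmet): helmet=4
After 6 (gather 1 coal): coal=1 helmet=4
After 7 (gather 3 tin): coal=1 helmet=4 tin=3
After 8 (consume 3 tin): coal=1 helmet=4

Answer: coal=1 helmet=4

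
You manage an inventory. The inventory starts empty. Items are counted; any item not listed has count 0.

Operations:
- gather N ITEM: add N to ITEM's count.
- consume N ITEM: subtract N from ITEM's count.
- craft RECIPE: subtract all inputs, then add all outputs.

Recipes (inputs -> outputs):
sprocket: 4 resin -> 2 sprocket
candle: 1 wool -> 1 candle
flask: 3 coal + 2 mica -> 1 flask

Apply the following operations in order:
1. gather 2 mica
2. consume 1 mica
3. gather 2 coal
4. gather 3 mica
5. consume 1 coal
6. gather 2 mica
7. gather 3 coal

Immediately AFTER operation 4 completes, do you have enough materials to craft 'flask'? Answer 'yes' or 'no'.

Answer: no

Derivation:
After 1 (gather 2 mica): mica=2
After 2 (consume 1 mica): mica=1
After 3 (gather 2 coal): coal=2 mica=1
After 4 (gather 3 mica): coal=2 mica=4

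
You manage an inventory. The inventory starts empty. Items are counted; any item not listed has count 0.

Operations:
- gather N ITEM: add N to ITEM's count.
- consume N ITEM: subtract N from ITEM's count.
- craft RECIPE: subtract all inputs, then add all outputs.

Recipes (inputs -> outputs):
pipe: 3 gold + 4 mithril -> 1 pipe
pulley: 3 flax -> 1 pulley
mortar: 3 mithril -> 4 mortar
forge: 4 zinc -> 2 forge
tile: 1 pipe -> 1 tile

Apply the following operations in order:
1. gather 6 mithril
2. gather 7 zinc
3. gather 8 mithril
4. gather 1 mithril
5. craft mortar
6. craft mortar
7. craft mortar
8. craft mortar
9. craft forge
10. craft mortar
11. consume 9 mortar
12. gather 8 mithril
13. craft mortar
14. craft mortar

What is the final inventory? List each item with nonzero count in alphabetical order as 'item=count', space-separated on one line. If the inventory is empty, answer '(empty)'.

Answer: forge=2 mithril=2 mortar=19 zinc=3

Derivation:
After 1 (gather 6 mithril): mithril=6
After 2 (gather 7 zinc): mithril=6 zinc=7
After 3 (gather 8 mithril): mithril=14 zinc=7
After 4 (gather 1 mithril): mithril=15 zinc=7
After 5 (craft mortar): mithril=12 mortar=4 zinc=7
After 6 (craft mortar): mithril=9 mortar=8 zinc=7
After 7 (craft mortar): mithril=6 mortar=12 zinc=7
After 8 (craft mortar): mithril=3 mortar=16 zinc=7
After 9 (craft forge): forge=2 mithril=3 mortar=16 zinc=3
After 10 (craft mortar): forge=2 mortar=20 zinc=3
After 11 (consume 9 mortar): forge=2 mortar=11 zinc=3
After 12 (gather 8 mithril): forge=2 mithril=8 mortar=11 zinc=3
After 13 (craft mortar): forge=2 mithril=5 mortar=15 zinc=3
After 14 (craft mortar): forge=2 mithril=2 mortar=19 zinc=3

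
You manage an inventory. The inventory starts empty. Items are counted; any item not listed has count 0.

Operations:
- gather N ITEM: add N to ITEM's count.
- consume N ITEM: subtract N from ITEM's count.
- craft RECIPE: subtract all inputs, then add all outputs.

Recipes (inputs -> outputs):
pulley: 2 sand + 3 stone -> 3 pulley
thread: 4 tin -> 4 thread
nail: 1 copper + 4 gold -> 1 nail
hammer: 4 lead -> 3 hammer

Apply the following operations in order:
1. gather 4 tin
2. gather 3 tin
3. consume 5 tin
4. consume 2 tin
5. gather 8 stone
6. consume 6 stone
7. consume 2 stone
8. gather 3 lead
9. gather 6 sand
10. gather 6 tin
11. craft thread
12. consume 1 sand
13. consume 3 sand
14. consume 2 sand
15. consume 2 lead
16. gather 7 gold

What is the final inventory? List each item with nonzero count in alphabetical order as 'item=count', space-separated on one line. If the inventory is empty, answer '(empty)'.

Answer: gold=7 lead=1 thread=4 tin=2

Derivation:
After 1 (gather 4 tin): tin=4
After 2 (gather 3 tin): tin=7
After 3 (consume 5 tin): tin=2
After 4 (consume 2 tin): (empty)
After 5 (gather 8 stone): stone=8
After 6 (consume 6 stone): stone=2
After 7 (consume 2 stone): (empty)
After 8 (gather 3 lead): lead=3
After 9 (gather 6 sand): lead=3 sand=6
After 10 (gather 6 tin): lead=3 sand=6 tin=6
After 11 (craft thread): lead=3 sand=6 thread=4 tin=2
After 12 (consume 1 sand): lead=3 sand=5 thread=4 tin=2
After 13 (consume 3 sand): lead=3 sand=2 thread=4 tin=2
After 14 (consume 2 sand): lead=3 thread=4 tin=2
After 15 (consume 2 lead): lead=1 thread=4 tin=2
After 16 (gather 7 gold): gold=7 lead=1 thread=4 tin=2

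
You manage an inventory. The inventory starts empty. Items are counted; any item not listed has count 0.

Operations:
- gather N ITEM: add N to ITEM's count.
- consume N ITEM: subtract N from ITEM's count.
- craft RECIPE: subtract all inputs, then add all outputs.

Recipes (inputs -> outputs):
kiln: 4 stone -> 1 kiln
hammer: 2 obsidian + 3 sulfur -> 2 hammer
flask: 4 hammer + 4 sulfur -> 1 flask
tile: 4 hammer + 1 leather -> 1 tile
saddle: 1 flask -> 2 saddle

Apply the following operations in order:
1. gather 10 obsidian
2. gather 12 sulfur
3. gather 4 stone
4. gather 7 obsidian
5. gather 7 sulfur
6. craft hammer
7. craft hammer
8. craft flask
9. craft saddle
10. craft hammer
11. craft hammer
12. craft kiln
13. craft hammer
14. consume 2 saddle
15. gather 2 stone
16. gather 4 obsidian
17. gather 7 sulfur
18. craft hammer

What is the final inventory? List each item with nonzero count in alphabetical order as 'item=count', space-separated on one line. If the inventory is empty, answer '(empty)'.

After 1 (gather 10 obsidian): obsidian=10
After 2 (gather 12 sulfur): obsidian=10 sulfur=12
After 3 (gather 4 stone): obsidian=10 stone=4 sulfur=12
After 4 (gather 7 obsidian): obsidian=17 stone=4 sulfur=12
After 5 (gather 7 sulfur): obsidian=17 stone=4 sulfur=19
After 6 (craft hammer): hammer=2 obsidian=15 stone=4 sulfur=16
After 7 (craft hammer): hammer=4 obsidian=13 stone=4 sulfur=13
After 8 (craft flask): flask=1 obsidian=13 stone=4 sulfur=9
After 9 (craft saddle): obsidian=13 saddle=2 stone=4 sulfur=9
After 10 (craft hammer): hammer=2 obsidian=11 saddle=2 stone=4 sulfur=6
After 11 (craft hammer): hammer=4 obsidian=9 saddle=2 stone=4 sulfur=3
After 12 (craft kiln): hammer=4 kiln=1 obsidian=9 saddle=2 sulfur=3
After 13 (craft hammer): hammer=6 kiln=1 obsidian=7 saddle=2
After 14 (consume 2 saddle): hammer=6 kiln=1 obsidian=7
After 15 (gather 2 stone): hammer=6 kiln=1 obsidian=7 stone=2
After 16 (gather 4 obsidian): hammer=6 kiln=1 obsidian=11 stone=2
After 17 (gather 7 sulfur): hammer=6 kiln=1 obsidian=11 stone=2 sulfur=7
After 18 (craft hammer): hammer=8 kiln=1 obsidian=9 stone=2 sulfur=4

Answer: hammer=8 kiln=1 obsidian=9 stone=2 sulfur=4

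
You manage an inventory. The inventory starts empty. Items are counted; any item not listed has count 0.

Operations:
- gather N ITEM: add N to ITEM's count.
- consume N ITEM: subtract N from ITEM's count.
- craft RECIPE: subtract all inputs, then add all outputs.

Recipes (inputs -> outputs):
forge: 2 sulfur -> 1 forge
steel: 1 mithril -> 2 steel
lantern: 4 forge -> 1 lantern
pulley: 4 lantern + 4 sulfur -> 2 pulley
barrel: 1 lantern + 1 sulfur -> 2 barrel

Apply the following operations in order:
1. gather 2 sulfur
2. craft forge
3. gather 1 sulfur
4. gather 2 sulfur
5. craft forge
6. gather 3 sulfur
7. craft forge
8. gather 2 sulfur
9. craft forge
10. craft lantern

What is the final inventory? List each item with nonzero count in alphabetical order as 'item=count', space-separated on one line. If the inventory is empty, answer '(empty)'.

Answer: lantern=1 sulfur=2

Derivation:
After 1 (gather 2 sulfur): sulfur=2
After 2 (craft forge): forge=1
After 3 (gather 1 sulfur): forge=1 sulfur=1
After 4 (gather 2 sulfur): forge=1 sulfur=3
After 5 (craft forge): forge=2 sulfur=1
After 6 (gather 3 sulfur): forge=2 sulfur=4
After 7 (craft forge): forge=3 sulfur=2
After 8 (gather 2 sulfur): forge=3 sulfur=4
After 9 (craft forge): forge=4 sulfur=2
After 10 (craft lantern): lantern=1 sulfur=2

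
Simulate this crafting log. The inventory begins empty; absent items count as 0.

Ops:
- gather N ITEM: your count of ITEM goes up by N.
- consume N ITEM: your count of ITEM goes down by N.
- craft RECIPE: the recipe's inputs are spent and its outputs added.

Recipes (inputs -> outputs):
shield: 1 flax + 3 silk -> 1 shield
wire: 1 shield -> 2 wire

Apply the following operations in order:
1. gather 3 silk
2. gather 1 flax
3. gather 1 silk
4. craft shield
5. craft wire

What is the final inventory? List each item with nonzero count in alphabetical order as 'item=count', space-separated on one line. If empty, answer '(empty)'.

After 1 (gather 3 silk): silk=3
After 2 (gather 1 flax): flax=1 silk=3
After 3 (gather 1 silk): flax=1 silk=4
After 4 (craft shield): shield=1 silk=1
After 5 (craft wire): silk=1 wire=2

Answer: silk=1 wire=2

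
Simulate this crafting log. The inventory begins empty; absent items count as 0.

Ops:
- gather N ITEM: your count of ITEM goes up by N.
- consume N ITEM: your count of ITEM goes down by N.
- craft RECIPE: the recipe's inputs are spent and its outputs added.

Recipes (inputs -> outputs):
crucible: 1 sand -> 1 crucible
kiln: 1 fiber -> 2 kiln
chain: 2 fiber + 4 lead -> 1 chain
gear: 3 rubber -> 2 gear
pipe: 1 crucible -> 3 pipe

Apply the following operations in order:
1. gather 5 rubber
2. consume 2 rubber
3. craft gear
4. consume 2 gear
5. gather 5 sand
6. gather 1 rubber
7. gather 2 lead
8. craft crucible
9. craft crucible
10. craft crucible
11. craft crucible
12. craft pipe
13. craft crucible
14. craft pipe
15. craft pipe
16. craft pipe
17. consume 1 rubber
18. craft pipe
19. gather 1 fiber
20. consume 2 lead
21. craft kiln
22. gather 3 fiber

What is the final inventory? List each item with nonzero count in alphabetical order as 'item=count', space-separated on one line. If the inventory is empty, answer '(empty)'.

Answer: fiber=3 kiln=2 pipe=15

Derivation:
After 1 (gather 5 rubber): rubber=5
After 2 (consume 2 rubber): rubber=3
After 3 (craft gear): gear=2
After 4 (consume 2 gear): (empty)
After 5 (gather 5 sand): sand=5
After 6 (gather 1 rubber): rubber=1 sand=5
After 7 (gather 2 lead): lead=2 rubber=1 sand=5
After 8 (craft crucible): crucible=1 lead=2 rubber=1 sand=4
After 9 (craft crucible): crucible=2 lead=2 rubber=1 sand=3
After 10 (craft crucible): crucible=3 lead=2 rubber=1 sand=2
After 11 (craft crucible): crucible=4 lead=2 rubber=1 sand=1
After 12 (craft pipe): crucible=3 lead=2 pipe=3 rubber=1 sand=1
After 13 (craft crucible): crucible=4 lead=2 pipe=3 rubber=1
After 14 (craft pipe): crucible=3 lead=2 pipe=6 rubber=1
After 15 (craft pipe): crucible=2 lead=2 pipe=9 rubber=1
After 16 (craft pipe): crucible=1 lead=2 pipe=12 rubber=1
After 17 (consume 1 rubber): crucible=1 lead=2 pipe=12
After 18 (craft pipe): lead=2 pipe=15
After 19 (gather 1 fiber): fiber=1 lead=2 pipe=15
After 20 (consume 2 lead): fiber=1 pipe=15
After 21 (craft kiln): kiln=2 pipe=15
After 22 (gather 3 fiber): fiber=3 kiln=2 pipe=15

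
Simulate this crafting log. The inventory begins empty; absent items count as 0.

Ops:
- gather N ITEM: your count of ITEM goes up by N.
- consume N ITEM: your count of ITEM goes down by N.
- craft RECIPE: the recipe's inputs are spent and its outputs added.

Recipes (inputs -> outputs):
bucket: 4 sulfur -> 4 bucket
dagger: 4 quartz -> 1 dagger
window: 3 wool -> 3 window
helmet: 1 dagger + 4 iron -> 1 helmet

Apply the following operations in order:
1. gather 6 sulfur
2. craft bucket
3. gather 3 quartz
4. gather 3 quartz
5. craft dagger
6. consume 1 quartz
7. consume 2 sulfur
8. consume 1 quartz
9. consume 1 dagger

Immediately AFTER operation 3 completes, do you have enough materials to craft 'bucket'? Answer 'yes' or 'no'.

Answer: no

Derivation:
After 1 (gather 6 sulfur): sulfur=6
After 2 (craft bucket): bucket=4 sulfur=2
After 3 (gather 3 quartz): bucket=4 quartz=3 sulfur=2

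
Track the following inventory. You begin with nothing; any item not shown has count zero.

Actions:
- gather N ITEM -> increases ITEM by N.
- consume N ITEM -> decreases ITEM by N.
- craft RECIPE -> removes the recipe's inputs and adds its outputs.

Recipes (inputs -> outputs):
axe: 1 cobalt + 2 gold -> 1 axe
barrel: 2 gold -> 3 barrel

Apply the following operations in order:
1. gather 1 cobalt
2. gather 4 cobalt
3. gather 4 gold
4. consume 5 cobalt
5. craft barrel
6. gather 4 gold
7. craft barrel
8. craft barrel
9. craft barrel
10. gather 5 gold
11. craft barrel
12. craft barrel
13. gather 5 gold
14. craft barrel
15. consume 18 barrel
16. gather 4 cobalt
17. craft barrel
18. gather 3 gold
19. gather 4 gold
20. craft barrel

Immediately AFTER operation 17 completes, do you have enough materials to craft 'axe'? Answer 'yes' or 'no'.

Answer: yes

Derivation:
After 1 (gather 1 cobalt): cobalt=1
After 2 (gather 4 cobalt): cobalt=5
After 3 (gather 4 gold): cobalt=5 gold=4
After 4 (consume 5 cobalt): gold=4
After 5 (craft barrel): barrel=3 gold=2
After 6 (gather 4 gold): barrel=3 gold=6
After 7 (craft barrel): barrel=6 gold=4
After 8 (craft barrel): barrel=9 gold=2
After 9 (craft barrel): barrel=12
After 10 (gather 5 gold): barrel=12 gold=5
After 11 (craft barrel): barrel=15 gold=3
After 12 (craft barrel): barrel=18 gold=1
After 13 (gather 5 gold): barrel=18 gold=6
After 14 (craft barrel): barrel=21 gold=4
After 15 (consume 18 barrel): barrel=3 gold=4
After 16 (gather 4 cobalt): barrel=3 cobalt=4 gold=4
After 17 (craft barrel): barrel=6 cobalt=4 gold=2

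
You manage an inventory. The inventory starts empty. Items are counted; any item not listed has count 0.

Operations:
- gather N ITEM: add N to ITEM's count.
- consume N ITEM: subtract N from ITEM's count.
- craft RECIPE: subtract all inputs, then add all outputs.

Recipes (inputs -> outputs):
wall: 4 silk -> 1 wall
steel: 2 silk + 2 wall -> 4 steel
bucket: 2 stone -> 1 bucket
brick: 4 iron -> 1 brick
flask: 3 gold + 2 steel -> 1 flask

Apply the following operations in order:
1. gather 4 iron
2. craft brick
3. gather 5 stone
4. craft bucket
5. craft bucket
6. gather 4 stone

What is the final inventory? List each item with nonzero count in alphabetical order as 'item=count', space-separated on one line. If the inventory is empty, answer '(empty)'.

Answer: brick=1 bucket=2 stone=5

Derivation:
After 1 (gather 4 iron): iron=4
After 2 (craft brick): brick=1
After 3 (gather 5 stone): brick=1 stone=5
After 4 (craft bucket): brick=1 bucket=1 stone=3
After 5 (craft bucket): brick=1 bucket=2 stone=1
After 6 (gather 4 stone): brick=1 bucket=2 stone=5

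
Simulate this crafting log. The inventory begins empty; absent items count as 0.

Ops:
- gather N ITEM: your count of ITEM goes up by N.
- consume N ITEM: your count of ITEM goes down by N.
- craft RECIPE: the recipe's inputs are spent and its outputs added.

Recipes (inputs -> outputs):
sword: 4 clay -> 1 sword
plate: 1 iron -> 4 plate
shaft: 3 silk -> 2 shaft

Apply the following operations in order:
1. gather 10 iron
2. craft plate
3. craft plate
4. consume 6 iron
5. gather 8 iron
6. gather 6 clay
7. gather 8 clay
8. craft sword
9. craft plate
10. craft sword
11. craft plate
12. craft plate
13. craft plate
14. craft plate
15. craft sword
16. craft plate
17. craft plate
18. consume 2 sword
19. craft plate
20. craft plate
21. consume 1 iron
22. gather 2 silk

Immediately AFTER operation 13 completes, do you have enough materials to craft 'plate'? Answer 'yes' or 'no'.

After 1 (gather 10 iron): iron=10
After 2 (craft plate): iron=9 plate=4
After 3 (craft plate): iron=8 plate=8
After 4 (consume 6 iron): iron=2 plate=8
After 5 (gather 8 iron): iron=10 plate=8
After 6 (gather 6 clay): clay=6 iron=10 plate=8
After 7 (gather 8 clay): clay=14 iron=10 plate=8
After 8 (craft sword): clay=10 iron=10 plate=8 sword=1
After 9 (craft plate): clay=10 iron=9 plate=12 sword=1
After 10 (craft sword): clay=6 iron=9 plate=12 sword=2
After 11 (craft plate): clay=6 iron=8 plate=16 sword=2
After 12 (craft plate): clay=6 iron=7 plate=20 sword=2
After 13 (craft plate): clay=6 iron=6 plate=24 sword=2

Answer: yes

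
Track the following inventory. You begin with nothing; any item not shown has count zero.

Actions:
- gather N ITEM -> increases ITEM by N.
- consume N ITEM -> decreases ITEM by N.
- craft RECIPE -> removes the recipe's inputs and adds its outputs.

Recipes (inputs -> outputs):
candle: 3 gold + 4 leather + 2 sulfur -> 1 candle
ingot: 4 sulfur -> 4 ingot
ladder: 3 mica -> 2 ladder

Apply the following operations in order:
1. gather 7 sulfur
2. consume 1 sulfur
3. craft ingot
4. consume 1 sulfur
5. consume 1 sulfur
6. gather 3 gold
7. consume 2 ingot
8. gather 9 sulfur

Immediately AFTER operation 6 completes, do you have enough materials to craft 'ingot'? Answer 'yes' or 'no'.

Answer: no

Derivation:
After 1 (gather 7 sulfur): sulfur=7
After 2 (consume 1 sulfur): sulfur=6
After 3 (craft ingot): ingot=4 sulfur=2
After 4 (consume 1 sulfur): ingot=4 sulfur=1
After 5 (consume 1 sulfur): ingot=4
After 6 (gather 3 gold): gold=3 ingot=4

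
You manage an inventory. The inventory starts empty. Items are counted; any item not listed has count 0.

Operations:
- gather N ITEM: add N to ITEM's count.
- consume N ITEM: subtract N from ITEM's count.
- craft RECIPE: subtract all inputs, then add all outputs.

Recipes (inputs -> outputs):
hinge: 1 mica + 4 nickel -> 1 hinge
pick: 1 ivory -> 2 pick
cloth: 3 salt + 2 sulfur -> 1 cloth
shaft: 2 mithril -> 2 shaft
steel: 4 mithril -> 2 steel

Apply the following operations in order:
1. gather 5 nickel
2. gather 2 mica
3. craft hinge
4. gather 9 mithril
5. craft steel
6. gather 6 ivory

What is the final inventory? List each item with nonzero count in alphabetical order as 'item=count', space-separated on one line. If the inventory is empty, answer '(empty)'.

After 1 (gather 5 nickel): nickel=5
After 2 (gather 2 mica): mica=2 nickel=5
After 3 (craft hinge): hinge=1 mica=1 nickel=1
After 4 (gather 9 mithril): hinge=1 mica=1 mithril=9 nickel=1
After 5 (craft steel): hinge=1 mica=1 mithril=5 nickel=1 steel=2
After 6 (gather 6 ivory): hinge=1 ivory=6 mica=1 mithril=5 nickel=1 steel=2

Answer: hinge=1 ivory=6 mica=1 mithril=5 nickel=1 steel=2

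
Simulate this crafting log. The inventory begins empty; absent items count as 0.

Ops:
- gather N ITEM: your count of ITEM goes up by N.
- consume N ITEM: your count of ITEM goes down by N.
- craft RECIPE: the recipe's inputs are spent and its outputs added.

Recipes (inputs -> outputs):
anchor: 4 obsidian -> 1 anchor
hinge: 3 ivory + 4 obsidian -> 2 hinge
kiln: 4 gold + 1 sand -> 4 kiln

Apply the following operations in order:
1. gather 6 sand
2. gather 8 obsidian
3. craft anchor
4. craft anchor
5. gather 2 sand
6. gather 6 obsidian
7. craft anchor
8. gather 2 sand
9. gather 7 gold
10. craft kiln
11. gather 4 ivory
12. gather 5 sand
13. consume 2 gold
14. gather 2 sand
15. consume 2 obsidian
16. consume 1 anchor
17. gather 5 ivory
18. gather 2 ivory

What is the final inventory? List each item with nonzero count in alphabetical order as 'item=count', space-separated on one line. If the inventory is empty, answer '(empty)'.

Answer: anchor=2 gold=1 ivory=11 kiln=4 sand=16

Derivation:
After 1 (gather 6 sand): sand=6
After 2 (gather 8 obsidian): obsidian=8 sand=6
After 3 (craft anchor): anchor=1 obsidian=4 sand=6
After 4 (craft anchor): anchor=2 sand=6
After 5 (gather 2 sand): anchor=2 sand=8
After 6 (gather 6 obsidian): anchor=2 obsidian=6 sand=8
After 7 (craft anchor): anchor=3 obsidian=2 sand=8
After 8 (gather 2 sand): anchor=3 obsidian=2 sand=10
After 9 (gather 7 gold): anchor=3 gold=7 obsidian=2 sand=10
After 10 (craft kiln): anchor=3 gold=3 kiln=4 obsidian=2 sand=9
After 11 (gather 4 ivory): anchor=3 gold=3 ivory=4 kiln=4 obsidian=2 sand=9
After 12 (gather 5 sand): anchor=3 gold=3 ivory=4 kiln=4 obsidian=2 sand=14
After 13 (consume 2 gold): anchor=3 gold=1 ivory=4 kiln=4 obsidian=2 sand=14
After 14 (gather 2 sand): anchor=3 gold=1 ivory=4 kiln=4 obsidian=2 sand=16
After 15 (consume 2 obsidian): anchor=3 gold=1 ivory=4 kiln=4 sand=16
After 16 (consume 1 anchor): anchor=2 gold=1 ivory=4 kiln=4 sand=16
After 17 (gather 5 ivory): anchor=2 gold=1 ivory=9 kiln=4 sand=16
After 18 (gather 2 ivory): anchor=2 gold=1 ivory=11 kiln=4 sand=16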